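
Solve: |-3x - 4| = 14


An absolute value equation |expr| = 14 gives two cases:
Case 1: -3x - 4 = 14
  -3x = 18, so x = -6
Case 2: -3x - 4 = -14
  -3x = -10, so x = 10/3

x = -6, x = 10/3


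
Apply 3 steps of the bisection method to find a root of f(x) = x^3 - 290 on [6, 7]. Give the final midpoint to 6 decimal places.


f(x) = x^3 - 290
f(6) = -74 < 0
f(7) = 53 > 0

Step 1: midpoint = (6.000000 + 7.000000)/2 = 6.500000
  f(6.500000) = -15.375000
  f(mid) < 0, so root is in [6.500000, 7.000000]

Step 2: midpoint = (6.500000 + 7.000000)/2 = 6.750000
  f(6.750000) = 17.546875
  f(mid) > 0, so root is in [6.500000, 6.750000]

Step 3: midpoint = (6.500000 + 6.750000)/2 = 6.625000
  f(6.625000) = 0.775391
  f(mid) > 0, so root is in [6.500000, 6.625000]

midpoint = 6.625000


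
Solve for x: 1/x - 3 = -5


Subtract -3 from both sides: 1/x = -2
Multiply both sides by x: 1 = -2 * x
Divide by -2: x = -1/2

x = -1/2


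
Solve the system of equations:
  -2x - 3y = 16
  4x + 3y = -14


Using Cramer's rule:
Determinant D = (-2)(3) - (4)(-3) = -6 + 12 = 6
Dx = (16)(3) - (-14)(-3) = 48 - 42 = 6
Dy = (-2)(-14) - (4)(16) = 28 - 64 = -36
x = Dx/D = 6/6 = 1
y = Dy/D = -36/6 = -6

x = 1, y = -6


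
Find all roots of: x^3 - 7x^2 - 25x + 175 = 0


Let p(x) = x^3 - 7x^2 - 25x + 175. By the rational root theorem (leading coefficient 1), any rational root is an integer divisor of 175: try ±1, ±2, ... in turn.
Test x = 1: value = 144 ≠ 0.
Test x = -1: value = 192 ≠ 0.
Test x = 5: value = 0 ✓, so (x - 5) is a factor.
Synthetic division by (x - 5): bring down 1; 1(5) - 7 = -2; (-2)(5) - 25 = -35; (-35)(5) + 175 = 0 → quotient x^2 - 2x - 35, remainder 0.
Solve the quadratic x^2 - 2x - 35 = 0: discriminant = (-2)^2 - 4(1)(-35) = 4 + 140 = 144.
sqrt(144) = 12, so x = (2 ± 12)/2: x = 7 or x = -5.
Collecting all roots found:

x = -5, x = 5, x = 7


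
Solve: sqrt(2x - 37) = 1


Square both sides: 2x - 37 = 1^2 = 1
2x = 1 + 37 = 38
x = 19
Check: sqrt(2*19 - 37) = sqrt(1) = 1 ✓

x = 19


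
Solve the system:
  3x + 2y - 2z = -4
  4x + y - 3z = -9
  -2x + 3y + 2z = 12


Using Cramer's rule. Expand each determinant along the first row.
D  = 3*[1*2 - (-3)*3] - 2*[4*2 - (-3)*(-2)] + (-2)*[4*3 - 1*(-2)]
  = 3*(11) - 2*(2) + (-2)*(14) = 1
Dx = (-4)*[1*2 - (-3)*3] - 2*[(-9)*2 - (-3)*12] + (-2)*[(-9)*3 - 1*12]
  = (-4)*(11) - 2*(18) + (-2)*(-39) = -2
Dy = 3*[(-9)*2 - (-3)*12] - (-4)*[4*2 - (-3)*(-2)] + (-2)*[4*12 - (-9)*(-2)]
  = 3*(18) - (-4)*(2) + (-2)*(30) = 2
Dz = 3*[1*12 - (-9)*3] - 2*[4*12 - (-9)*(-2)] + (-4)*[4*3 - 1*(-2)]
  = 3*(39) - 2*(30) + (-4)*(14) = 1
x = Dx/D = -2/1 = -2, y = Dy/D = 2/1 = 2, z = Dz/D = 1/1 = 1
Check eq1: (3)(-2) + (2)(2) + (-2)(1) = -4 = -4 ✓
Check eq2: (4)(-2) + (1)(2) + (-3)(1) = -9 = -9 ✓
Check eq3: (-2)(-2) + (3)(2) + (2)(1) = 12 = 12 ✓

x = -2, y = 2, z = 1


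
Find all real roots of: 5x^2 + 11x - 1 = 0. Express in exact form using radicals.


Using the quadratic formula: x = (-b ± sqrt(b^2 - 4ac)) / (2a)
Here a = 5, b = 11, c = -1
Discriminant = b^2 - 4ac = 11^2 - 4(5)(-1) = 121 + 20 = 141
Since discriminant = 141 > 0, there are two real roots.
x = (-11 ± sqrt(141)) / 10
Numerically: x ≈ 0.0874 or x ≈ -2.2874

x = (-11 + sqrt(141)) / 10 or x = (-11 - sqrt(141)) / 10


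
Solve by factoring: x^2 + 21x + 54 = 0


We need two numbers that multiply to 54 and add to 21.
Those numbers are 3 and 18 (since 3 * 18 = 54 and 3 + 18 = 21).
So x^2 + 21x + 54 = (x + 3)(x + 18) = 0
Setting each factor to zero: x = -3 or x = -18

x = -18, x = -3


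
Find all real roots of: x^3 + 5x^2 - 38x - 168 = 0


Let p(x) = x^3 + 5x^2 - 38x - 168. By the rational root theorem (leading coefficient 1), any rational root is an integer divisor of 168: try ±1, ±2, ... in turn.
Test x = 1: value = -200 ≠ 0.
Test x = -1: value = -126 ≠ 0.
Test x = 2: value = -216 ≠ 0.
Test x = -2: value = -80 ≠ 0.
Test x = 3: value = -210 ≠ 0.
Test x = -3: value = -36 ≠ 0.
Test x = 4: value = -176 ≠ 0.
Test x = -4: value = 0 ✓, so (x + 4) is a factor.
Synthetic division by (x + 4): bring down 1; 1(-4) + 5 = 1; 1(-4) - 38 = -42; (-42)(-4) - 168 = 0 → quotient x^2 + x - 42, remainder 0.
Solve the quadratic x^2 + x - 42 = 0: discriminant = 1^2 - 4(1)(-42) = 1 + 168 = 169.
sqrt(169) = 13, so x = (-1 ± 13)/2: x = 6 or x = -7.

x = -7, x = -4, x = 6


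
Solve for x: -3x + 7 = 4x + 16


Starting with: -3x + 7 = 4x + 16
Move all x terms to left: (-3 - 4)x = 16 - 7
Simplify: -7x = 9
Divide both sides by -7: x = -9/7

x = -9/7


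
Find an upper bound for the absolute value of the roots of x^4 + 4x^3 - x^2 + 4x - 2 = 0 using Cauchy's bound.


Cauchy's bound: all roots r satisfy |r| <= 1 + max(|a_i/a_n|) for i = 0,...,n-1
where a_n is the leading coefficient.

Coefficients: [1, 4, -1, 4, -2]
Leading coefficient a_n = 1
Ratios |a_i/a_n|: 4, 1, 4, 2
Maximum ratio: 4
Cauchy's bound: |r| <= 1 + 4 = 5

Upper bound = 5


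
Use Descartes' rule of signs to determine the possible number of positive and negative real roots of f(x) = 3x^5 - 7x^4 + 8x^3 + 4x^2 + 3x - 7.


Descartes' rule of signs:

For positive roots, count sign changes in f(x) = 3x^5 - 7x^4 + 8x^3 + 4x^2 + 3x - 7:
Signs of coefficients: +, -, +, +, +, -
Number of sign changes: 3
Possible positive real roots: 3, 1

For negative roots, examine f(-x) = -3x^5 - 7x^4 - 8x^3 + 4x^2 - 3x - 7:
Signs of coefficients: -, -, -, +, -, -
Number of sign changes: 2
Possible negative real roots: 2, 0

Positive roots: 3 or 1; Negative roots: 2 or 0


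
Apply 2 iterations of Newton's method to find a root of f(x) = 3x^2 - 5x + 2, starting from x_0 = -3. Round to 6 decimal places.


Newton's method: x_(n+1) = x_n - f(x_n)/f'(x_n)
f(x) = 3x^2 - 5x + 2
f'(x) = 6x - 5

Iteration 1:
  f(-3.000000) = 44.000000
  f'(-3.000000) = -23.000000
  x_1 = -3.000000 - (44.000000)/(-23.000000) = -1.086957

Iteration 2:
  f(-1.086957) = 10.979206
  f'(-1.086957) = -11.521739
  x_2 = -1.086957 - (10.979206)/(-11.521739) = -0.134044

x_2 = -0.134044


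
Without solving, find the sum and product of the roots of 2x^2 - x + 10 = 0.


By Vieta's formulas for ax^2 + bx + c = 0:
  Sum of roots = -b/a
  Product of roots = c/a

Here a = 2, b = -1, c = 10
Sum = -(-1)/2 = 1/2
Product = 10/2 = 5

Sum = 1/2, Product = 5


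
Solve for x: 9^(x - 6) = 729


Express both sides with the same base.
729 = 9^3
Since the bases match, equate exponents: x - 6 = 3
So x = 3 - (-6) = 9

x = 9


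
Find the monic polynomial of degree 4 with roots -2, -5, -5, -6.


A monic polynomial with roots -2, -5, -5, -6 is:
p(x) = (x + 2)(x + 5)(x + 5)(x + 6)
After multiplying by (x + 2): x + 2
After multiplying by (x + 5): x^2 + 7x + 10
After multiplying by (x + 5): x^3 + 12x^2 + 45x + 50
After multiplying by (x + 6): x^4 + 18x^3 + 117x^2 + 320x + 300

x^4 + 18x^3 + 117x^2 + 320x + 300


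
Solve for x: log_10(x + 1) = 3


Convert to exponential form: x + 1 = 10^3 = 1000
x = 1000 - 1 = 999
Check: log_10(999 + 1) = log_10(1000) = log_10(1000) = 3 ✓

x = 999


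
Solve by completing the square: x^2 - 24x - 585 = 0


Start: x^2 - 24x - 585 = 0
Move constant: x^2 - 24x = 585
Half of -24 is -12, squared is 144
Add 144 to both sides: x^2 - 24x + 144 = 729
(x - 12)^2 = 729
x - 12 = ±27
x = 12 + 27 = 39 or x = 12 - 27 = -15

x = -15, x = 39


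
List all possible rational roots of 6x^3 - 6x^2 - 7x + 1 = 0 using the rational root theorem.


Rational root theorem: possible roots are ±p/q where:
  p divides the constant term (1): p ∈ {1}
  q divides the leading coefficient (6): q ∈ {1, 2, 3, 6}

All possible rational roots: -1, -1/2, -1/3, -1/6, 1/6, 1/3, 1/2, 1

-1, -1/2, -1/3, -1/6, 1/6, 1/3, 1/2, 1


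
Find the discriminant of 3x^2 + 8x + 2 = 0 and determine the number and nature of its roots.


For ax^2 + bx + c = 0, discriminant D = b^2 - 4ac
Here a = 3, b = 8, c = 2
D = (8)^2 - 4(3)(2) = 64 - 24 = 40

D = 40 > 0 but not a perfect square
The equation has 2 distinct real irrational roots.

Discriminant = 40, 2 distinct real irrational roots


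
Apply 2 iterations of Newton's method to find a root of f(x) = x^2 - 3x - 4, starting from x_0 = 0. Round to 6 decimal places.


Newton's method: x_(n+1) = x_n - f(x_n)/f'(x_n)
f(x) = x^2 - 3x - 4
f'(x) = 2x - 3

Iteration 1:
  f(0.000000) = -4.000000
  f'(0.000000) = -3.000000
  x_1 = 0.000000 - (-4.000000)/(-3.000000) = -1.333333

Iteration 2:
  f(-1.333333) = 1.777778
  f'(-1.333333) = -5.666667
  x_2 = -1.333333 - (1.777778)/(-5.666667) = -1.019608

x_2 = -1.019608


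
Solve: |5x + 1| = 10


An absolute value equation |expr| = 10 gives two cases:
Case 1: 5x + 1 = 10
  5x = 9, so x = 9/5
Case 2: 5x + 1 = -10
  5x = -11, so x = -11/5

x = -11/5, x = 9/5


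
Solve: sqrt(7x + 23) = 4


Square both sides: 7x + 23 = 4^2 = 16
7x = 16 - 23 = -7
x = -1
Check: sqrt(7*(-1) + 23) = sqrt(16) = 4 ✓

x = -1


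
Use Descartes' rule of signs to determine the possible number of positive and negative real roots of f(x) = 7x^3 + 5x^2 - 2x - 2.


Descartes' rule of signs:

For positive roots, count sign changes in f(x) = 7x^3 + 5x^2 - 2x - 2:
Signs of coefficients: +, +, -, -
Number of sign changes: 1
Possible positive real roots: 1

For negative roots, examine f(-x) = -7x^3 + 5x^2 + 2x - 2:
Signs of coefficients: -, +, +, -
Number of sign changes: 2
Possible negative real roots: 2, 0

Positive roots: 1; Negative roots: 2 or 0


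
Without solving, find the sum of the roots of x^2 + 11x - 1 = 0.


By Vieta's formulas for ax^2 + bx + c = 0:
  Sum of roots = -b/a
  Product of roots = c/a

Here a = 1, b = 11, c = -1
Sum = -(11)/1 = -11
Product = -1/1 = -1

Sum = -11


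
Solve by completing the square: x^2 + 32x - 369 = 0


Start: x^2 + 32x - 369 = 0
Move constant: x^2 + 32x = 369
Half of 32 is 16, squared is 256
Add 256 to both sides: x^2 + 32x + 256 = 625
(x + 16)^2 = 625
x + 16 = ±25
x = -16 + 25 = 9 or x = -16 - 25 = -41

x = -41, x = 9


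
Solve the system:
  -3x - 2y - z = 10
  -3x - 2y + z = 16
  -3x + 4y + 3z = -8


Using Cramer's rule. Expand each determinant along the first row.
D  = (-3)*[(-2)*3 - 1*4] - (-2)*[(-3)*3 - 1*(-3)] + (-1)*[(-3)*4 - (-2)*(-3)]
  = (-3)*(-10) - (-2)*(-6) + (-1)*(-18) = 36
Dx = 10*[(-2)*3 - 1*4] - (-2)*[16*3 - 1*(-8)] + (-1)*[16*4 - (-2)*(-8)]
  = 10*(-10) - (-2)*(56) + (-1)*(48) = -36
Dy = (-3)*[16*3 - 1*(-8)] - 10*[(-3)*3 - 1*(-3)] + (-1)*[(-3)*(-8) - 16*(-3)]
  = (-3)*(56) - 10*(-6) + (-1)*(72) = -180
Dz = (-3)*[(-2)*(-8) - 16*4] - (-2)*[(-3)*(-8) - 16*(-3)] + 10*[(-3)*4 - (-2)*(-3)]
  = (-3)*(-48) - (-2)*(72) + 10*(-18) = 108
x = Dx/D = -36/36 = -1, y = Dy/D = -180/36 = -5, z = Dz/D = 108/36 = 3
Check eq1: (-3)(-1) + (-2)(-5) + (-1)(3) = 10 = 10 ✓
Check eq2: (-3)(-1) + (-2)(-5) + (1)(3) = 16 = 16 ✓
Check eq3: (-3)(-1) + (4)(-5) + (3)(3) = -8 = -8 ✓

x = -1, y = -5, z = 3


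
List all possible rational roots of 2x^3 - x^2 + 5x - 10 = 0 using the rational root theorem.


Rational root theorem: possible roots are ±p/q where:
  p divides the constant term (-10): p ∈ {1, 2, 5, 10}
  q divides the leading coefficient (2): q ∈ {1, 2}

All possible rational roots: -10, -5, -5/2, -2, -1, -1/2, 1/2, 1, 2, 5/2, 5, 10

-10, -5, -5/2, -2, -1, -1/2, 1/2, 1, 2, 5/2, 5, 10


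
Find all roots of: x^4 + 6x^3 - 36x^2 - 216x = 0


The constant term is 0, so x = 0 is a root. Factor out x:
  x^3 + 6x^2 - 36x - 216 = 0
Let p(x) = x^3 + 6x^2 - 36x - 216. By the rational root theorem (leading coefficient 1), any rational root is an integer divisor of 216: try ±1, ±2, ... in turn.
Test x = 1: value = -245 ≠ 0.
Test x = -1: value = -175 ≠ 0.
Test x = 2: value = -256 ≠ 0.
Test x = -2: value = -128 ≠ 0.
Test x = 3: value = -243 ≠ 0.
Test x = -3: value = -81 ≠ 0.
Test x = 4: value = -200 ≠ 0.
Test x = -4: value = -40 ≠ 0.
Test x = 6: value = 0 ✓, so (x - 6) is a factor.
Synthetic division by (x - 6): bring down 1; 1(6) + 6 = 12; 12(6) - 36 = 36; 36(6) - 216 = 0 → quotient x^2 + 12x + 36, remainder 0.
Solve the quadratic x^2 + 12x + 36 = 0: discriminant = 12^2 - 4(1)(36) = 144 - 144 = 0.
Discriminant = 0, so a double root: x = -12/2 = -6.
Collecting all roots found:

x = -6 (multiplicity 2), x = 0, x = 6


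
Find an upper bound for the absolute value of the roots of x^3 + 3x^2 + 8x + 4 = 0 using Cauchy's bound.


Cauchy's bound: all roots r satisfy |r| <= 1 + max(|a_i/a_n|) for i = 0,...,n-1
where a_n is the leading coefficient.

Coefficients: [1, 3, 8, 4]
Leading coefficient a_n = 1
Ratios |a_i/a_n|: 3, 8, 4
Maximum ratio: 8
Cauchy's bound: |r| <= 1 + 8 = 9

Upper bound = 9


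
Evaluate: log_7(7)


We need the exponent such that 7^? = 7
7^1 = 7
Therefore log_7(7) = 1

1


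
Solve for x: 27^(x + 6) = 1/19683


Express both sides with the same base.
1/19683 = 27^(-3)
Since the bases match, equate exponents: x + 6 = -3
So x = -3 - (6) = -9

x = -9


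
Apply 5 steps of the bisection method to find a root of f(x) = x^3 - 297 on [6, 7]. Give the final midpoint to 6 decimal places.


f(x) = x^3 - 297
f(6) = -81 < 0
f(7) = 46 > 0

Step 1: midpoint = (6.000000 + 7.000000)/2 = 6.500000
  f(6.500000) = -22.375000
  f(mid) < 0, so root is in [6.500000, 7.000000]

Step 2: midpoint = (6.500000 + 7.000000)/2 = 6.750000
  f(6.750000) = 10.546875
  f(mid) > 0, so root is in [6.500000, 6.750000]

Step 3: midpoint = (6.500000 + 6.750000)/2 = 6.625000
  f(6.625000) = -6.224609
  f(mid) < 0, so root is in [6.625000, 6.750000]

Step 4: midpoint = (6.625000 + 6.750000)/2 = 6.687500
  f(6.687500) = 2.082764
  f(mid) > 0, so root is in [6.625000, 6.687500]

Step 5: midpoint = (6.625000 + 6.687500)/2 = 6.656250
  f(6.656250) = -2.090424
  f(mid) < 0, so root is in [6.656250, 6.687500]

midpoint = 6.656250


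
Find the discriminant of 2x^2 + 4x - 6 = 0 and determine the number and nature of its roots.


For ax^2 + bx + c = 0, discriminant D = b^2 - 4ac
Here a = 2, b = 4, c = -6
D = (4)^2 - 4(2)(-6) = 16 + 48 = 64

D = 64 > 0 and is a perfect square (sqrt = 8)
The equation has 2 distinct real rational roots.

Discriminant = 64, 2 distinct real rational roots


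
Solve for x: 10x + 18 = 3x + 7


Starting with: 10x + 18 = 3x + 7
Move all x terms to left: (10 - 3)x = 7 - 18
Simplify: 7x = -11
Divide both sides by 7: x = -11/7

x = -11/7


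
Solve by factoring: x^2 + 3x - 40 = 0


We need two numbers that multiply to -40 and add to 3.
Those numbers are -5 and 8 (since (-5) * 8 = -40 and (-5) + 8 = 3).
So x^2 + 3x - 40 = (x - 5)(x + 8) = 0
Setting each factor to zero: x = 5 or x = -8

x = -8, x = 5


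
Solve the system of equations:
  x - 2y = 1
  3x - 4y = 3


Using Cramer's rule:
Determinant D = (1)(-4) - (3)(-2) = -4 + 6 = 2
Dx = (1)(-4) - (3)(-2) = -4 + 6 = 2
Dy = (1)(3) - (3)(1) = 3 - 3 = 0
x = Dx/D = 2/2 = 1
y = Dy/D = 0/2 = 0

x = 1, y = 0


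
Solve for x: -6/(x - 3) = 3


Multiply both sides by (x - 3): -6 = 3(x - 3)
Distribute: -6 = 3x - 9
3x = -6 + 9 = 3
x = 1

x = 1


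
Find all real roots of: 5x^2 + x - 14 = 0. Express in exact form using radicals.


Using the quadratic formula: x = (-b ± sqrt(b^2 - 4ac)) / (2a)
Here a = 5, b = 1, c = -14
Discriminant = b^2 - 4ac = 1^2 - 4(5)(-14) = 1 + 280 = 281
Since discriminant = 281 > 0, there are two real roots.
x = (-1 ± sqrt(281)) / 10
Numerically: x ≈ 1.5763 or x ≈ -1.7763

x = (-1 + sqrt(281)) / 10 or x = (-1 - sqrt(281)) / 10


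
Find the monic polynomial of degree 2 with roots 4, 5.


A monic polynomial with roots 4, 5 is:
p(x) = (x - 4)(x - 5)
After multiplying by (x - 4): x - 4
After multiplying by (x - 5): x^2 - 9x + 20

x^2 - 9x + 20


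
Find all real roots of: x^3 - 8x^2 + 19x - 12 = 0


Let p(x) = x^3 - 8x^2 + 19x - 12. By the rational root theorem (leading coefficient 1), any rational root is an integer divisor of 12: try ±1, ±2, ... in turn.
Test x = 1: value = 0 ✓, so (x - 1) is a factor.
Synthetic division by (x - 1): bring down 1; 1(1) - 8 = -7; (-7)(1) + 19 = 12; 12(1) - 12 = 0 → quotient x^2 - 7x + 12, remainder 0.
Solve the quadratic x^2 - 7x + 12 = 0: discriminant = (-7)^2 - 4(1)(12) = 49 - 48 = 1.
sqrt(1) = 1, so x = (7 ± 1)/2: x = 4 or x = 3.

x = 1, x = 3, x = 4


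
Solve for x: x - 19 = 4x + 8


Starting with: x - 19 = 4x + 8
Move all x terms to left: (1 - 4)x = 8 + 19
Simplify: -3x = 27
Divide both sides by -3: x = -9

x = -9


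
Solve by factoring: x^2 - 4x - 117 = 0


We need two numbers that multiply to -117 and add to -4.
Those numbers are -13 and 9 (since (-13) * 9 = -117 and (-13) + 9 = -4).
So x^2 - 4x - 117 = (x - 13)(x + 9) = 0
Setting each factor to zero: x = 13 or x = -9

x = -9, x = 13


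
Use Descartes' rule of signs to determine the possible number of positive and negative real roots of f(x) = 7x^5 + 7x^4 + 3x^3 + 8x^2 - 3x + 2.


Descartes' rule of signs:

For positive roots, count sign changes in f(x) = 7x^5 + 7x^4 + 3x^3 + 8x^2 - 3x + 2:
Signs of coefficients: +, +, +, +, -, +
Number of sign changes: 2
Possible positive real roots: 2, 0

For negative roots, examine f(-x) = -7x^5 + 7x^4 - 3x^3 + 8x^2 + 3x + 2:
Signs of coefficients: -, +, -, +, +, +
Number of sign changes: 3
Possible negative real roots: 3, 1

Positive roots: 2 or 0; Negative roots: 3 or 1


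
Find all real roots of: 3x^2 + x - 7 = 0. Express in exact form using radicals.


Using the quadratic formula: x = (-b ± sqrt(b^2 - 4ac)) / (2a)
Here a = 3, b = 1, c = -7
Discriminant = b^2 - 4ac = 1^2 - 4(3)(-7) = 1 + 84 = 85
Since discriminant = 85 > 0, there are two real roots.
x = (-1 ± sqrt(85)) / 6
Numerically: x ≈ 1.3699 or x ≈ -1.7033

x = (-1 + sqrt(85)) / 6 or x = (-1 - sqrt(85)) / 6


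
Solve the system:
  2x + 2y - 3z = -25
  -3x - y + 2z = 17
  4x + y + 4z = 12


Using Cramer's rule. Expand each determinant along the first row.
D  = 2*[(-1)*4 - 2*1] - 2*[(-3)*4 - 2*4] + (-3)*[(-3)*1 - (-1)*4]
  = 2*(-6) - 2*(-20) + (-3)*(1) = 25
Dx = (-25)*[(-1)*4 - 2*1] - 2*[17*4 - 2*12] + (-3)*[17*1 - (-1)*12]
  = (-25)*(-6) - 2*(44) + (-3)*(29) = -25
Dy = 2*[17*4 - 2*12] - (-25)*[(-3)*4 - 2*4] + (-3)*[(-3)*12 - 17*4]
  = 2*(44) - (-25)*(-20) + (-3)*(-104) = -100
Dz = 2*[(-1)*12 - 17*1] - 2*[(-3)*12 - 17*4] + (-25)*[(-3)*1 - (-1)*4]
  = 2*(-29) - 2*(-104) + (-25)*(1) = 125
x = Dx/D = -25/25 = -1, y = Dy/D = -100/25 = -4, z = Dz/D = 125/25 = 5
Check eq1: (2)(-1) + (2)(-4) + (-3)(5) = -25 = -25 ✓
Check eq2: (-3)(-1) + (-1)(-4) + (2)(5) = 17 = 17 ✓
Check eq3: (4)(-1) + (1)(-4) + (4)(5) = 12 = 12 ✓

x = -1, y = -4, z = 5


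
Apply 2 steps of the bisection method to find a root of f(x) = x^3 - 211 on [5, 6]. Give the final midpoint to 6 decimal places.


f(x) = x^3 - 211
f(5) = -86 < 0
f(6) = 5 > 0

Step 1: midpoint = (5.000000 + 6.000000)/2 = 5.500000
  f(5.500000) = -44.625000
  f(mid) < 0, so root is in [5.500000, 6.000000]

Step 2: midpoint = (5.500000 + 6.000000)/2 = 5.750000
  f(5.750000) = -20.890625
  f(mid) < 0, so root is in [5.750000, 6.000000]

midpoint = 5.750000


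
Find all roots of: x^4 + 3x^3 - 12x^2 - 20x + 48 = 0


Let p(x) = x^4 + 3x^3 - 12x^2 - 20x + 48. By the rational root theorem (leading coefficient 1), any rational root is an integer divisor of 48: try ±1, ±2, ... in turn.
Test x = 1: value = 20 ≠ 0.
Test x = -1: value = 54 ≠ 0.
Test x = 2: value = 0 ✓, so (x - 2) is a factor.
Synthetic division by (x - 2): bring down 1; 1(2) + 3 = 5; 5(2) - 12 = -2; (-2)(2) - 20 = -24; (-24)(2) + 48 = 0 → quotient x^3 + 5x^2 - 2x - 24, remainder 0.
Continue with the quotient x^3 + 5x^2 - 2x - 24 (candidates must divide 24; re-test x = 2 first in case it repeats).
Test x = 2: value = 0 ✓, so (x - 2) is a factor.
Synthetic division by (x - 2): bring down 1; 1(2) + 5 = 7; 7(2) - 2 = 12; 12(2) - 24 = 0 → quotient x^2 + 7x + 12, remainder 0.
Solve the quadratic x^2 + 7x + 12 = 0: discriminant = 7^2 - 4(1)(12) = 49 - 48 = 1.
sqrt(1) = 1, so x = (-7 ± 1)/2: x = -3 or x = -4.
Collecting all roots found:

x = -4, x = -3, x = 2 (multiplicity 2)


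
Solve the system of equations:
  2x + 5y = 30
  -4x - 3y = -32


Using Cramer's rule:
Determinant D = (2)(-3) - (-4)(5) = -6 + 20 = 14
Dx = (30)(-3) - (-32)(5) = -90 + 160 = 70
Dy = (2)(-32) - (-4)(30) = -64 + 120 = 56
x = Dx/D = 70/14 = 5
y = Dy/D = 56/14 = 4

x = 5, y = 4


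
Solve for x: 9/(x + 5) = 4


Multiply both sides by (x + 5): 9 = 4(x + 5)
Distribute: 9 = 4x + 20
4x = 9 - 20 = -11
x = -11/4

x = -11/4


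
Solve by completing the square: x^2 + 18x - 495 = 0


Start: x^2 + 18x - 495 = 0
Move constant: x^2 + 18x = 495
Half of 18 is 9, squared is 81
Add 81 to both sides: x^2 + 18x + 81 = 576
(x + 9)^2 = 576
x + 9 = ±24
x = -9 + 24 = 15 or x = -9 - 24 = -33

x = -33, x = 15


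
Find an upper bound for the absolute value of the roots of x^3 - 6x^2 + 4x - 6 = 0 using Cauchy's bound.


Cauchy's bound: all roots r satisfy |r| <= 1 + max(|a_i/a_n|) for i = 0,...,n-1
where a_n is the leading coefficient.

Coefficients: [1, -6, 4, -6]
Leading coefficient a_n = 1
Ratios |a_i/a_n|: 6, 4, 6
Maximum ratio: 6
Cauchy's bound: |r| <= 1 + 6 = 7

Upper bound = 7


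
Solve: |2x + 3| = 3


An absolute value equation |expr| = 3 gives two cases:
Case 1: 2x + 3 = 3
  2x = 0, so x = 0
Case 2: 2x + 3 = -3
  2x = -6, so x = -3

x = -3, x = 0


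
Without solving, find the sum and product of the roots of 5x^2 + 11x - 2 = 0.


By Vieta's formulas for ax^2 + bx + c = 0:
  Sum of roots = -b/a
  Product of roots = c/a

Here a = 5, b = 11, c = -2
Sum = -(11)/5 = -11/5
Product = -2/5 = -2/5

Sum = -11/5, Product = -2/5


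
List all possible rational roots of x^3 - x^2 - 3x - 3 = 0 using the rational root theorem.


Rational root theorem: possible roots are ±p/q where:
  p divides the constant term (-3): p ∈ {1, 3}
  q divides the leading coefficient (1): q ∈ {1}

All possible rational roots: -3, -1, 1, 3

-3, -1, 1, 3


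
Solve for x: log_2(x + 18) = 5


Convert to exponential form: x + 18 = 2^5 = 32
x = 32 - 18 = 14
Check: log_2(14 + 18) = log_2(32) = log_2(32) = 5 ✓

x = 14


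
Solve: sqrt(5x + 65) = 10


Square both sides: 5x + 65 = 10^2 = 100
5x = 100 - 65 = 35
x = 7
Check: sqrt(5*7 + 65) = sqrt(100) = 10 ✓

x = 7


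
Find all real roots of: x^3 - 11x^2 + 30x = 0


The constant term is 0, so x = 0 is a root. Factor out x:
  x(x^2 - 11x + 30) = 0
Solve the quadratic x^2 - 11x + 30 = 0: discriminant = (-11)^2 - 4(1)(30) = 121 - 120 = 1.
sqrt(1) = 1, so x = (11 ± 1)/2: x = 6 or x = 5.

x = 0, x = 5, x = 6


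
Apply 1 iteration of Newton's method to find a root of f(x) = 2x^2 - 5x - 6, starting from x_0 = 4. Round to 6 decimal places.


Newton's method: x_(n+1) = x_n - f(x_n)/f'(x_n)
f(x) = 2x^2 - 5x - 6
f'(x) = 4x - 5

Iteration 1:
  f(4.000000) = 6.000000
  f'(4.000000) = 11.000000
  x_1 = 4.000000 - (6.000000)/(11.000000) = 3.454545

x_1 = 3.454545


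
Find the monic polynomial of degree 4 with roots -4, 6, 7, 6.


A monic polynomial with roots -4, 6, 7, 6 is:
p(x) = (x + 4)(x - 6)(x - 7)(x - 6)
After multiplying by (x + 4): x + 4
After multiplying by (x - 6): x^2 - 2x - 24
After multiplying by (x - 7): x^3 - 9x^2 - 10x + 168
After multiplying by (x - 6): x^4 - 15x^3 + 44x^2 + 228x - 1008

x^4 - 15x^3 + 44x^2 + 228x - 1008


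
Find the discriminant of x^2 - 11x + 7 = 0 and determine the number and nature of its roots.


For ax^2 + bx + c = 0, discriminant D = b^2 - 4ac
Here a = 1, b = -11, c = 7
D = (-11)^2 - 4(1)(7) = 121 - 28 = 93

D = 93 > 0 but not a perfect square
The equation has 2 distinct real irrational roots.

Discriminant = 93, 2 distinct real irrational roots


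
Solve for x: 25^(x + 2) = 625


Express both sides with the same base.
625 = 25^2
Since the bases match, equate exponents: x + 2 = 2
So x = 2 - (2) = 0

x = 0


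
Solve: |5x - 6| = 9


An absolute value equation |expr| = 9 gives two cases:
Case 1: 5x - 6 = 9
  5x = 15, so x = 3
Case 2: 5x - 6 = -9
  5x = -3, so x = -3/5

x = -3/5, x = 3


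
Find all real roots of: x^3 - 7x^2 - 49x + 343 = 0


Let p(x) = x^3 - 7x^2 - 49x + 343. By the rational root theorem (leading coefficient 1), any rational root is an integer divisor of 343: try ±1, ±2, ... in turn.
Test x = 1: value = 288 ≠ 0.
Test x = -1: value = 384 ≠ 0.
Test x = 7: value = 0 ✓, so (x - 7) is a factor.
Synthetic division by (x - 7): bring down 1; 1(7) - 7 = 0; 0(7) - 49 = -49; (-49)(7) + 343 = 0 → quotient x^2 - 49, remainder 0.
Solve the quadratic x^2 - 49 = 0: discriminant = 0^2 - 4(1)(-49) = 0 + 196 = 196.
sqrt(196) = 14, so x = (0 ± 14)/2: x = 7 or x = -7.

x = -7, x = 7 (multiplicity 2)


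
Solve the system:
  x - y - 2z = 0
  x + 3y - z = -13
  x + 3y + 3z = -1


Using Cramer's rule. Expand each determinant along the first row.
D  = 1*[3*3 - (-1)*3] - (-1)*[1*3 - (-1)*1] + (-2)*[1*3 - 3*1]
  = 1*(12) - (-1)*(4) + (-2)*(0) = 16
Dx = 0*[3*3 - (-1)*3] - (-1)*[(-13)*3 - (-1)*(-1)] + (-2)*[(-13)*3 - 3*(-1)]
  = 0*(12) - (-1)*(-40) + (-2)*(-36) = 32
Dy = 1*[(-13)*3 - (-1)*(-1)] - 0*[1*3 - (-1)*1] + (-2)*[1*(-1) - (-13)*1]
  = 1*(-40) - 0*(4) + (-2)*(12) = -64
Dz = 1*[3*(-1) - (-13)*3] - (-1)*[1*(-1) - (-13)*1] + 0*[1*3 - 3*1]
  = 1*(36) - (-1)*(12) + 0*(0) = 48
x = Dx/D = 32/16 = 2, y = Dy/D = -64/16 = -4, z = Dz/D = 48/16 = 3
Check eq1: (1)(2) + (-1)(-4) + (-2)(3) = 0 = 0 ✓
Check eq2: (1)(2) + (3)(-4) + (-1)(3) = -13 = -13 ✓
Check eq3: (1)(2) + (3)(-4) + (3)(3) = -1 = -1 ✓

x = 2, y = -4, z = 3


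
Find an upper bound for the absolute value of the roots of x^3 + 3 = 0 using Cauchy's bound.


Cauchy's bound: all roots r satisfy |r| <= 1 + max(|a_i/a_n|) for i = 0,...,n-1
where a_n is the leading coefficient.

Coefficients: [1, 0, 0, 3]
Leading coefficient a_n = 1
Ratios |a_i/a_n|: 0, 0, 3
Maximum ratio: 3
Cauchy's bound: |r| <= 1 + 3 = 4

Upper bound = 4


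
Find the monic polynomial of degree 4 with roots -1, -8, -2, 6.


A monic polynomial with roots -1, -8, -2, 6 is:
p(x) = (x + 1)(x + 8)(x + 2)(x - 6)
After multiplying by (x + 1): x + 1
After multiplying by (x + 8): x^2 + 9x + 8
After multiplying by (x + 2): x^3 + 11x^2 + 26x + 16
After multiplying by (x - 6): x^4 + 5x^3 - 40x^2 - 140x - 96

x^4 + 5x^3 - 40x^2 - 140x - 96


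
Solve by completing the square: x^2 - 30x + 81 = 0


Start: x^2 - 30x + 81 = 0
Move constant: x^2 - 30x = -81
Half of -30 is -15, squared is 225
Add 225 to both sides: x^2 - 30x + 225 = 144
(x - 15)^2 = 144
x - 15 = ±12
x = 15 + 12 = 27 or x = 15 - 12 = 3

x = 3, x = 27


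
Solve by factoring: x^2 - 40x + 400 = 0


We need two numbers that multiply to 400 and add to -40.
Those numbers are -20 and -20 (since (-20) * (-20) = 400 and (-20) + (-20) = -40).
So x^2 - 40x + 400 = (x - 20)(x - 20) = 0
Setting each factor to zero: x = 20 or x = 20

x = 20


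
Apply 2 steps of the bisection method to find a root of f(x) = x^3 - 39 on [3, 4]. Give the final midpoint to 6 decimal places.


f(x) = x^3 - 39
f(3) = -12 < 0
f(4) = 25 > 0

Step 1: midpoint = (3.000000 + 4.000000)/2 = 3.500000
  f(3.500000) = 3.875000
  f(mid) > 0, so root is in [3.000000, 3.500000]

Step 2: midpoint = (3.000000 + 3.500000)/2 = 3.250000
  f(3.250000) = -4.671875
  f(mid) < 0, so root is in [3.250000, 3.500000]

midpoint = 3.250000


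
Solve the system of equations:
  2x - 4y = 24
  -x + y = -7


Using Cramer's rule:
Determinant D = (2)(1) - (-1)(-4) = 2 - 4 = -2
Dx = (24)(1) - (-7)(-4) = 24 - 28 = -4
Dy = (2)(-7) - (-1)(24) = -14 + 24 = 10
x = Dx/D = -4/-2 = 2
y = Dy/D = 10/-2 = -5

x = 2, y = -5


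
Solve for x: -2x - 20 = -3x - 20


Starting with: -2x - 20 = -3x - 20
Move all x terms to left: (-2 + 3)x = -20 + 20
Simplify: x = 0
Divide both sides by 1: x = 0

x = 0


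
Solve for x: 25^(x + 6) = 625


Express both sides with the same base.
625 = 25^2
Since the bases match, equate exponents: x + 6 = 2
So x = 2 - (6) = -4

x = -4


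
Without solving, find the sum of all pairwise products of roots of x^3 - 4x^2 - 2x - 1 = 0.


By Vieta's formulas for x^3 + bx^2 + cx + d = 0:
  r1 + r2 + r3 = -b/a = 4
  r1*r2 + r1*r3 + r2*r3 = c/a = -2
  r1*r2*r3 = -d/a = 1


Sum of pairwise products = -2


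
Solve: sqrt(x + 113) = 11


Square both sides: x + 113 = 11^2 = 121
x = 121 - 113 = 8
x = 8
Check: sqrt(1*8 + 113) = sqrt(121) = 11 ✓

x = 8


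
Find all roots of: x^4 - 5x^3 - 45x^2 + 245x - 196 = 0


Let p(x) = x^4 - 5x^3 - 45x^2 + 245x - 196. By the rational root theorem (leading coefficient 1), any rational root is an integer divisor of 196: try ±1, ±2, ... in turn.
Test x = 1: value = 0 ✓, so (x - 1) is a factor.
Synthetic division by (x - 1): bring down 1; 1(1) - 5 = -4; (-4)(1) - 45 = -49; (-49)(1) + 245 = 196; 196(1) - 196 = 0 → quotient x^3 - 4x^2 - 49x + 196, remainder 0.
Continue with the quotient x^3 - 4x^2 - 49x + 196 (candidates must divide 196; re-test x = 1 first in case it repeats).
Test x = 1: value = 144 ≠ 0.
Test x = -1: value = 240 ≠ 0.
Test x = 2: value = 90 ≠ 0.
Test x = -2: value = 270 ≠ 0.
Test x = 4: value = 0 ✓, so (x - 4) is a factor.
Synthetic division by (x - 4): bring down 1; 1(4) - 4 = 0; 0(4) - 49 = -49; (-49)(4) + 196 = 0 → quotient x^2 - 49, remainder 0.
Solve the quadratic x^2 - 49 = 0: discriminant = 0^2 - 4(1)(-49) = 0 + 196 = 196.
sqrt(196) = 14, so x = (0 ± 14)/2: x = 7 or x = -7.
Collecting all roots found:

x = -7, x = 1, x = 4, x = 7


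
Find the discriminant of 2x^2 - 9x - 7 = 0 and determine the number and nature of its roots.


For ax^2 + bx + c = 0, discriminant D = b^2 - 4ac
Here a = 2, b = -9, c = -7
D = (-9)^2 - 4(2)(-7) = 81 + 56 = 137

D = 137 > 0 but not a perfect square
The equation has 2 distinct real irrational roots.

Discriminant = 137, 2 distinct real irrational roots


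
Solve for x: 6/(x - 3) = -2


Multiply both sides by (x - 3): 6 = -2(x - 3)
Distribute: 6 = -2x + 6
-2x = 6 - 6 = 0
x = 0

x = 0


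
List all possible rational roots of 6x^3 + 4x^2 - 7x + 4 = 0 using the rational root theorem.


Rational root theorem: possible roots are ±p/q where:
  p divides the constant term (4): p ∈ {1, 2, 4}
  q divides the leading coefficient (6): q ∈ {1, 2, 3, 6}

All possible rational roots: -4, -2, -4/3, -1, -2/3, -1/2, -1/3, -1/6, 1/6, 1/3, 1/2, 2/3, 1, 4/3, 2, 4

-4, -2, -4/3, -1, -2/3, -1/2, -1/3, -1/6, 1/6, 1/3, 1/2, 2/3, 1, 4/3, 2, 4


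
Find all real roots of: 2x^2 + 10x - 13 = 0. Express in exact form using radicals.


Using the quadratic formula: x = (-b ± sqrt(b^2 - 4ac)) / (2a)
Here a = 2, b = 10, c = -13
Discriminant = b^2 - 4ac = 10^2 - 4(2)(-13) = 100 + 104 = 204
Since discriminant = 204 > 0, there are two real roots.
x = (-10 ± 2*sqrt(51)) / 4
Simplifying: x = (-5 ± sqrt(51)) / 2
Numerically: x ≈ 1.0707 or x ≈ -6.0707

x = (-5 + sqrt(51)) / 2 or x = (-5 - sqrt(51)) / 2


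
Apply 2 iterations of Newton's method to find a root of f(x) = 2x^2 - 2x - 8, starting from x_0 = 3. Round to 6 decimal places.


Newton's method: x_(n+1) = x_n - f(x_n)/f'(x_n)
f(x) = 2x^2 - 2x - 8
f'(x) = 4x - 2

Iteration 1:
  f(3.000000) = 4.000000
  f'(3.000000) = 10.000000
  x_1 = 3.000000 - (4.000000)/(10.000000) = 2.600000

Iteration 2:
  f(2.600000) = 0.320000
  f'(2.600000) = 8.400000
  x_2 = 2.600000 - (0.320000)/(8.400000) = 2.561905

x_2 = 2.561905


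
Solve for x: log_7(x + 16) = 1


Convert to exponential form: x + 16 = 7^1 = 7
x = 7 - 16 = -9
Check: log_7(-9 + 16) = log_7(7) = log_7(7) = 1 ✓

x = -9


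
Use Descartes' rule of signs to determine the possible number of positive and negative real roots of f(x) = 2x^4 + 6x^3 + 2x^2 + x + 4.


Descartes' rule of signs:

For positive roots, count sign changes in f(x) = 2x^4 + 6x^3 + 2x^2 + x + 4:
Signs of coefficients: +, +, +, +, +
Number of sign changes: 0
Possible positive real roots: 0

For negative roots, examine f(-x) = 2x^4 - 6x^3 + 2x^2 - x + 4:
Signs of coefficients: +, -, +, -, +
Number of sign changes: 4
Possible negative real roots: 4, 2, 0

Positive roots: 0; Negative roots: 4 or 2 or 0


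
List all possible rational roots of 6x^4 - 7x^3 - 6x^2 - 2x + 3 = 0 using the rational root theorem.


Rational root theorem: possible roots are ±p/q where:
  p divides the constant term (3): p ∈ {1, 3}
  q divides the leading coefficient (6): q ∈ {1, 2, 3, 6}

All possible rational roots: -3, -3/2, -1, -1/2, -1/3, -1/6, 1/6, 1/3, 1/2, 1, 3/2, 3

-3, -3/2, -1, -1/2, -1/3, -1/6, 1/6, 1/3, 1/2, 1, 3/2, 3


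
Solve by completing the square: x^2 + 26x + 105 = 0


Start: x^2 + 26x + 105 = 0
Move constant: x^2 + 26x = -105
Half of 26 is 13, squared is 169
Add 169 to both sides: x^2 + 26x + 169 = 64
(x + 13)^2 = 64
x + 13 = ±8
x = -13 + 8 = -5 or x = -13 - 8 = -21

x = -21, x = -5


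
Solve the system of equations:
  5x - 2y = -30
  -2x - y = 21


Using Cramer's rule:
Determinant D = (5)(-1) - (-2)(-2) = -5 - 4 = -9
Dx = (-30)(-1) - (21)(-2) = 30 + 42 = 72
Dy = (5)(21) - (-2)(-30) = 105 - 60 = 45
x = Dx/D = 72/-9 = -8
y = Dy/D = 45/-9 = -5

x = -8, y = -5


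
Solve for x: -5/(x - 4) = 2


Multiply both sides by (x - 4): -5 = 2(x - 4)
Distribute: -5 = 2x - 8
2x = -5 + 8 = 3
x = 3/2

x = 3/2


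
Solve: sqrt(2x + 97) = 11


Square both sides: 2x + 97 = 11^2 = 121
2x = 121 - 97 = 24
x = 12
Check: sqrt(2*12 + 97) = sqrt(121) = 11 ✓

x = 12


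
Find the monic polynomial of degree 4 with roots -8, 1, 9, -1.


A monic polynomial with roots -8, 1, 9, -1 is:
p(x) = (x + 8)(x - 1)(x - 9)(x + 1)
After multiplying by (x + 8): x + 8
After multiplying by (x - 1): x^2 + 7x - 8
After multiplying by (x - 9): x^3 - 2x^2 - 71x + 72
After multiplying by (x + 1): x^4 - x^3 - 73x^2 + x + 72

x^4 - x^3 - 73x^2 + x + 72


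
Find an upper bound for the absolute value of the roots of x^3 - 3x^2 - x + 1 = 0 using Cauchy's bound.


Cauchy's bound: all roots r satisfy |r| <= 1 + max(|a_i/a_n|) for i = 0,...,n-1
where a_n is the leading coefficient.

Coefficients: [1, -3, -1, 1]
Leading coefficient a_n = 1
Ratios |a_i/a_n|: 3, 1, 1
Maximum ratio: 3
Cauchy's bound: |r| <= 1 + 3 = 4

Upper bound = 4


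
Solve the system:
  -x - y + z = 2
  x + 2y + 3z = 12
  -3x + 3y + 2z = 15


Using Cramer's rule. Expand each determinant along the first row.
D  = (-1)*[2*2 - 3*3] - (-1)*[1*2 - 3*(-3)] + 1*[1*3 - 2*(-3)]
  = (-1)*(-5) - (-1)*(11) + 1*(9) = 25
Dx = 2*[2*2 - 3*3] - (-1)*[12*2 - 3*15] + 1*[12*3 - 2*15]
  = 2*(-5) - (-1)*(-21) + 1*(6) = -25
Dy = (-1)*[12*2 - 3*15] - 2*[1*2 - 3*(-3)] + 1*[1*15 - 12*(-3)]
  = (-1)*(-21) - 2*(11) + 1*(51) = 50
Dz = (-1)*[2*15 - 12*3] - (-1)*[1*15 - 12*(-3)] + 2*[1*3 - 2*(-3)]
  = (-1)*(-6) - (-1)*(51) + 2*(9) = 75
x = Dx/D = -25/25 = -1, y = Dy/D = 50/25 = 2, z = Dz/D = 75/25 = 3
Check eq1: (-1)(-1) + (-1)(2) + (1)(3) = 2 = 2 ✓
Check eq2: (1)(-1) + (2)(2) + (3)(3) = 12 = 12 ✓
Check eq3: (-3)(-1) + (3)(2) + (2)(3) = 15 = 15 ✓

x = -1, y = 2, z = 3


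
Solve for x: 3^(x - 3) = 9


Express both sides with the same base.
9 = 3^2
Since the bases match, equate exponents: x - 3 = 2
So x = 2 - (-3) = 5

x = 5


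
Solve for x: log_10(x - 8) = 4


Convert to exponential form: x - 8 = 10^4 = 10000
x = 10000 + 8 = 10008
Check: log_10(10008 - 8) = log_10(10000) = log_10(10000) = 4 ✓

x = 10008


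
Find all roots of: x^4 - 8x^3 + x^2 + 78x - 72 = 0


Let p(x) = x^4 - 8x^3 + x^2 + 78x - 72. By the rational root theorem (leading coefficient 1), any rational root is an integer divisor of 72: try ±1, ±2, ... in turn.
Test x = 1: value = 0 ✓, so (x - 1) is a factor.
Synthetic division by (x - 1): bring down 1; 1(1) - 8 = -7; (-7)(1) + 1 = -6; (-6)(1) + 78 = 72; 72(1) - 72 = 0 → quotient x^3 - 7x^2 - 6x + 72, remainder 0.
Continue with the quotient x^3 - 7x^2 - 6x + 72 (candidates must divide 72; re-test x = 1 first in case it repeats).
Test x = 1: value = 60 ≠ 0.
Test x = -1: value = 70 ≠ 0.
Test x = 2: value = 40 ≠ 0.
Test x = -2: value = 48 ≠ 0.
Test x = 3: value = 18 ≠ 0.
Test x = -3: value = 0 ✓, so (x + 3) is a factor.
Synthetic division by (x + 3): bring down 1; 1(-3) - 7 = -10; (-10)(-3) - 6 = 24; 24(-3) + 72 = 0 → quotient x^2 - 10x + 24, remainder 0.
Solve the quadratic x^2 - 10x + 24 = 0: discriminant = (-10)^2 - 4(1)(24) = 100 - 96 = 4.
sqrt(4) = 2, so x = (10 ± 2)/2: x = 6 or x = 4.
Collecting all roots found:

x = -3, x = 1, x = 4, x = 6


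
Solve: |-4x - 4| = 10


An absolute value equation |expr| = 10 gives two cases:
Case 1: -4x - 4 = 10
  -4x = 14, so x = -7/2
Case 2: -4x - 4 = -10
  -4x = -6, so x = 3/2

x = -7/2, x = 3/2


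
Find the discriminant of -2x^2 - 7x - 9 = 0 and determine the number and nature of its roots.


For ax^2 + bx + c = 0, discriminant D = b^2 - 4ac
Here a = -2, b = -7, c = -9
D = (-7)^2 - 4(-2)(-9) = 49 - 72 = -23

D = -23 < 0
The equation has no real roots (2 complex conjugate roots).

Discriminant = -23, no real roots (2 complex conjugate roots)


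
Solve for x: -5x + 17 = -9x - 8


Starting with: -5x + 17 = -9x - 8
Move all x terms to left: (-5 + 9)x = -8 - 17
Simplify: 4x = -25
Divide both sides by 4: x = -25/4

x = -25/4


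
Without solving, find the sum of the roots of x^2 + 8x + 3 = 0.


By Vieta's formulas for ax^2 + bx + c = 0:
  Sum of roots = -b/a
  Product of roots = c/a

Here a = 1, b = 8, c = 3
Sum = -(8)/1 = -8
Product = 3/1 = 3

Sum = -8


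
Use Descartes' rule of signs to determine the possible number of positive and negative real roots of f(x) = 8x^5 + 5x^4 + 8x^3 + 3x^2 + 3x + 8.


Descartes' rule of signs:

For positive roots, count sign changes in f(x) = 8x^5 + 5x^4 + 8x^3 + 3x^2 + 3x + 8:
Signs of coefficients: +, +, +, +, +, +
Number of sign changes: 0
Possible positive real roots: 0

For negative roots, examine f(-x) = -8x^5 + 5x^4 - 8x^3 + 3x^2 - 3x + 8:
Signs of coefficients: -, +, -, +, -, +
Number of sign changes: 5
Possible negative real roots: 5, 3, 1

Positive roots: 0; Negative roots: 5 or 3 or 1


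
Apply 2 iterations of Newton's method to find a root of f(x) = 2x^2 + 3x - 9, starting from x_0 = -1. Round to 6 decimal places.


Newton's method: x_(n+1) = x_n - f(x_n)/f'(x_n)
f(x) = 2x^2 + 3x - 9
f'(x) = 4x + 3

Iteration 1:
  f(-1.000000) = -10.000000
  f'(-1.000000) = -1.000000
  x_1 = -1.000000 - (-10.000000)/(-1.000000) = -11.000000

Iteration 2:
  f(-11.000000) = 200.000000
  f'(-11.000000) = -41.000000
  x_2 = -11.000000 - (200.000000)/(-41.000000) = -6.121951

x_2 = -6.121951


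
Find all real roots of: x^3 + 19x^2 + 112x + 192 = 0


Let p(x) = x^3 + 19x^2 + 112x + 192. By the rational root theorem (leading coefficient 1), any rational root is an integer divisor of 192: try ±1, ±2, ... in turn.
Test x = 1: value = 324 ≠ 0.
Test x = -1: value = 98 ≠ 0.
Test x = 2: value = 500 ≠ 0.
Test x = -2: value = 36 ≠ 0.
Test x = 3: value = 726 ≠ 0.
Test x = -3: value = 0 ✓, so (x + 3) is a factor.
Synthetic division by (x + 3): bring down 1; 1(-3) + 19 = 16; 16(-3) + 112 = 64; 64(-3) + 192 = 0 → quotient x^2 + 16x + 64, remainder 0.
Solve the quadratic x^2 + 16x + 64 = 0: discriminant = 16^2 - 4(1)(64) = 256 - 256 = 0.
Discriminant = 0, so a double root: x = -16/2 = -8.

x = -8 (multiplicity 2), x = -3


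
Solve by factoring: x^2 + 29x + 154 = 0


We need two numbers that multiply to 154 and add to 29.
Those numbers are 7 and 22 (since 7 * 22 = 154 and 7 + 22 = 29).
So x^2 + 29x + 154 = (x + 7)(x + 22) = 0
Setting each factor to zero: x = -7 or x = -22

x = -22, x = -7


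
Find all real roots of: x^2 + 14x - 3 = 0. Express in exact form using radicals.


Using the quadratic formula: x = (-b ± sqrt(b^2 - 4ac)) / (2a)
Here a = 1, b = 14, c = -3
Discriminant = b^2 - 4ac = 14^2 - 4(1)(-3) = 196 + 12 = 208
Since discriminant = 208 > 0, there are two real roots.
x = (-14 ± 4*sqrt(13)) / 2
Simplifying: x = -7 ± 2*sqrt(13)
Numerically: x ≈ 0.2111 or x ≈ -14.2111

x = -7 + 2*sqrt(13) or x = -7 - 2*sqrt(13)


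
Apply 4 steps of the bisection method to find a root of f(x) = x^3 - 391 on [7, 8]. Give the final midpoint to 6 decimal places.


f(x) = x^3 - 391
f(7) = -48 < 0
f(8) = 121 > 0

Step 1: midpoint = (7.000000 + 8.000000)/2 = 7.500000
  f(7.500000) = 30.875000
  f(mid) > 0, so root is in [7.000000, 7.500000]

Step 2: midpoint = (7.000000 + 7.500000)/2 = 7.250000
  f(7.250000) = -9.921875
  f(mid) < 0, so root is in [7.250000, 7.500000]

Step 3: midpoint = (7.250000 + 7.500000)/2 = 7.375000
  f(7.375000) = 10.130859
  f(mid) > 0, so root is in [7.250000, 7.375000]

Step 4: midpoint = (7.250000 + 7.375000)/2 = 7.312500
  f(7.312500) = 0.018799
  f(mid) > 0, so root is in [7.250000, 7.312500]

midpoint = 7.312500
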